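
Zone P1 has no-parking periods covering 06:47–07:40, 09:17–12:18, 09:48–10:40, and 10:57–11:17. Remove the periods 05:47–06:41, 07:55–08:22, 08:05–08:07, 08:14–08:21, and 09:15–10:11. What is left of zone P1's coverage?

First set merges to 06:47–07:40, 09:17–12:18.
Second set merges to 05:47–06:41, 07:55–08:22, 09:15–10:11.
06:47–07:40: no B overlap → unchanged.
09:17–12:18 minus B → 10:11–12:18.

06:47–07:40, 10:11–12:18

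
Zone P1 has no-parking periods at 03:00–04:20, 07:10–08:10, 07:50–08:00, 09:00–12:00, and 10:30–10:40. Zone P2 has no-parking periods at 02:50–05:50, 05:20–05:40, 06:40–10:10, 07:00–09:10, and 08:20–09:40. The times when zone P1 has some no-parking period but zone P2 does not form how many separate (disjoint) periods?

1

First set merges to 03:00–04:20, 07:10–08:10, 09:00–12:00.
Second set merges to 02:50–05:50, 06:40–10:10.
A \ B = 10:10–12:00.
That is 1 disjoint piece.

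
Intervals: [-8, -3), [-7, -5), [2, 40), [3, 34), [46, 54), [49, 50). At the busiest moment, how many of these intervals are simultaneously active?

Walk the sorted start/end points keeping a running depth.
The depth first hits 2 at -7.

2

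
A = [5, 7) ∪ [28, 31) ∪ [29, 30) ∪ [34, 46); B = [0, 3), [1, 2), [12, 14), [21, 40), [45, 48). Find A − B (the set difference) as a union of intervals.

Merge the first list: [5, 7), [28, 31), [34, 46).
Merge the second list: [0, 3), [12, 14), [21, 40), [45, 48).
[5, 7): nothing removed.
[28, 31): entirely removed.
[34, 46) \ B = [40, 45).

[5, 7) ∪ [40, 45)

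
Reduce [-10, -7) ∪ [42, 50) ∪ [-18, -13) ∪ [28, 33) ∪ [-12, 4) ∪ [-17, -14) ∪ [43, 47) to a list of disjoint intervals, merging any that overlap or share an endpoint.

Sort by start: [-18, -13), [-17, -14), [-12, 4), [-10, -7), [28, 33), [42, 50), [43, 47).
[-17, -14) overlaps/touches [-18, -13) → extend to [-18, -13).
[-12, 4) is disjoint → start new block.
[-10, -7) overlaps/touches [-12, 4) → extend to [-12, 4).
[28, 33) is disjoint → start new block.
[42, 50) is disjoint → start new block.
[43, 47) overlaps/touches [42, 50) → extend to [42, 50).

[-18, -13) ∪ [-12, 4) ∪ [28, 33) ∪ [42, 50)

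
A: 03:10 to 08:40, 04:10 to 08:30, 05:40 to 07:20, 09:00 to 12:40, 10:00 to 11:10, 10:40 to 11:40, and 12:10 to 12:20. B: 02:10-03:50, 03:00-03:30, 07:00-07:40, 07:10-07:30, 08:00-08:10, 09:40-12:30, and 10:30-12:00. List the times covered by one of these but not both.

02:10–03:10, 03:50–07:00, 07:40–08:00, 08:10–08:40, 09:00–09:40, 12:30–12:40

First set merges to 03:10–08:40, 09:00–12:40.
Second set merges to 02:10–03:50, 07:00–07:40, 08:00–08:10, 09:40–12:30.
A \ B = 03:50–07:00, 07:40–08:00, 08:10–08:40, 09:00–09:40, 12:30–12:40.
B \ A = 02:10–03:10.
Union of the two gives the symmetric difference.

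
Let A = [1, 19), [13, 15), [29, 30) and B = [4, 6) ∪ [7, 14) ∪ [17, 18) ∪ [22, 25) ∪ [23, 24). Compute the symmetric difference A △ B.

Merge the first list: [1, 19), [29, 30).
Merge the second list: [4, 6), [7, 14), [17, 18), [22, 25).
Only in the first: [1, 4), [6, 7), [14, 17), [18, 19), [29, 30).
Only in the second: [22, 25).
Together these are the periods covered by exactly one.

[1, 4) ∪ [6, 7) ∪ [14, 17) ∪ [18, 19) ∪ [22, 25) ∪ [29, 30)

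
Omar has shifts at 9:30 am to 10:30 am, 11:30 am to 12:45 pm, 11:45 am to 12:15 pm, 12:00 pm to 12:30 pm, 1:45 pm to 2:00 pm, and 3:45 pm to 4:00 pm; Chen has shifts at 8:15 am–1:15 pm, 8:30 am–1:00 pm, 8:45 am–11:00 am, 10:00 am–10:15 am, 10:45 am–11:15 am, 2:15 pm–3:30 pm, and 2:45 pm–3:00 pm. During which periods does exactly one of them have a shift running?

A, merged: 9:30 am–10:30 am, 11:30 am–12:45 pm, 1:45 pm–2:00 pm, 3:45 pm–4:00 pm.
B, merged: 8:15 am–1:15 pm, 2:15 pm–3:30 pm.
A \ B = 1:45 pm–2:00 pm, 3:45 pm–4:00 pm.
B \ A = 8:15 am–9:30 am, 10:30 am–11:30 am, 12:45 pm–1:15 pm, 2:15 pm–3:30 pm.
Union of the two gives the symmetric difference.

8:15 am–9:30 am, 10:30 am–11:30 am, 12:45 pm–1:15 pm, 1:45 pm–2:00 pm, 2:15 pm–3:30 pm, 3:45 pm–4:00 pm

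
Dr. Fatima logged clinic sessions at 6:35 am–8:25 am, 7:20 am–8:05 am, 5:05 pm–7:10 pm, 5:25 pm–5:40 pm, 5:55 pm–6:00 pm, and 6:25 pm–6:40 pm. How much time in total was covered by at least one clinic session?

Merged: 6:35 am-8:25 am, 5:05 pm-7:10 pm.
Lengths: 1 h 50 min + 2 h 5 min = 3 h 55 min.

3 h 55 min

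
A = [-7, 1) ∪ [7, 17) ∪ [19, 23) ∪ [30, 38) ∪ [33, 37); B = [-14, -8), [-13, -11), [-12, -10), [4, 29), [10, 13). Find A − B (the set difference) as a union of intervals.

[-7, 1) ∪ [30, 38)

First set merges to [-7, 1), [7, 17), [19, 23), [30, 38).
Second set merges to [-14, -8), [4, 29).
[-7, 1): nothing removed.
[7, 17): entirely removed.
[19, 23): entirely removed.
[30, 38): nothing removed.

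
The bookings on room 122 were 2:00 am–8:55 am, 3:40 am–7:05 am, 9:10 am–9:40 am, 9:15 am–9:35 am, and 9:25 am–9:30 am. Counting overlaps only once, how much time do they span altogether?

Merged: 2:00 am–8:55 am, 9:10 am–9:40 am.
Lengths: 6 h 55 min + 30 min = 7 h 25 min.

7 h 25 min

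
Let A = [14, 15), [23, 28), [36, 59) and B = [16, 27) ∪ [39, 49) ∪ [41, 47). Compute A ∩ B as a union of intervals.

Merge the second list: [16, 27), [39, 49).
[14, 15) falls entirely outside B.
[23, 28) overlaps B on [23, 27).
[36, 59) overlaps B on [39, 49).

[23, 27) ∪ [39, 49)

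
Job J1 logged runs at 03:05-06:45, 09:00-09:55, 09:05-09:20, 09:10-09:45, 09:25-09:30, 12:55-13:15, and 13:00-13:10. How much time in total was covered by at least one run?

4 h 55 min

Merged: 03:05-06:45, 09:00-09:55, 12:55-13:15.
Lengths: 3 h 40 min + 55 min + 20 min = 4 h 55 min.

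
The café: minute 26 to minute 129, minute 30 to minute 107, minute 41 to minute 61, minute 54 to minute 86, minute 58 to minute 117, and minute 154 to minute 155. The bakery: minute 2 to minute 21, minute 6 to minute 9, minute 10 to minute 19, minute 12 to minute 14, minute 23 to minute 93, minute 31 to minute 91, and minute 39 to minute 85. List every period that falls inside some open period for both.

minute 26 to minute 93

First set merges to minute 26 to minute 129, minute 154 to minute 155.
Second set merges to minute 2 to minute 21, minute 23 to minute 93.
minute 26 to minute 129 ∩ B → minute 26 to minute 93.
minute 154 to minute 155 meets no B interval.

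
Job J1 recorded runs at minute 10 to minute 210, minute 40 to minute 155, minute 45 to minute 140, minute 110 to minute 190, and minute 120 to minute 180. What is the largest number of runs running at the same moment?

Walk the sorted start/end points keeping a running depth.
The depth first hits 5 at minute 120.

5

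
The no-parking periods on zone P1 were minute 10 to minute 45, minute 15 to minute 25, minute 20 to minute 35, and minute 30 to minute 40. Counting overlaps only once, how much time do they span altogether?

Merged: minute 10 to minute 45.
Length: 35 minutes.

35 minutes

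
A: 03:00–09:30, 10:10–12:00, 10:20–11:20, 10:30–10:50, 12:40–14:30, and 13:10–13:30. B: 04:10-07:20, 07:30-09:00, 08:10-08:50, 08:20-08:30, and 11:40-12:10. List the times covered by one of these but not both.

03:00–04:10, 07:20–07:30, 09:00–09:30, 10:10–11:40, 12:00–12:10, 12:40–14:30

Merge the first list: 03:00–09:30, 10:10–12:00, 12:40–14:30.
Merge the second list: 04:10–07:20, 07:30–09:00, 11:40–12:10.
A \ B = 03:00–04:10, 07:20–07:30, 09:00–09:30, 10:10–11:40, 12:40–14:30.
B \ A = 12:00–12:10.
Union of the two gives the symmetric difference.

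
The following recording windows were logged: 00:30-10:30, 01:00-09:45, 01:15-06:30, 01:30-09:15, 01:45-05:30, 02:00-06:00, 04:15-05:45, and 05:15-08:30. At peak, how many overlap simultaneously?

8

At 05:15, 8 of the intervals are simultaneously active.
No point has more.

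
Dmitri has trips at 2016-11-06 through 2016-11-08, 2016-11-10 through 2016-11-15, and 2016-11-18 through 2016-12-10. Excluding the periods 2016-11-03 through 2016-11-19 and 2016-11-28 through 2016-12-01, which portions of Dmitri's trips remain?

2016-11-06 through 2016-11-08: fully covered by B → removed.
2016-11-10 through 2016-11-15: fully covered by B → removed.
2016-11-18 through 2016-12-10 minus B → 2016-11-20 through 2016-11-27, 2016-12-02 through 2016-12-10.

2016-11-20 through 2016-11-27, 2016-12-02 through 2016-12-10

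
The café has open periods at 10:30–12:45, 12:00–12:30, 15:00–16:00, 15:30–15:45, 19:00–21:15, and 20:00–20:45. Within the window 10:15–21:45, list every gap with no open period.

10:15-10:30, 12:45-15:00, 16:00-19:00, 21:15-21:45

The merged coverage is 10:30-12:45, 15:00-16:00, 19:00-21:15.
Uncovered inside 10:15-21:45: 10:15-10:30, 12:45-15:00, 16:00-19:00, 21:15-21:45.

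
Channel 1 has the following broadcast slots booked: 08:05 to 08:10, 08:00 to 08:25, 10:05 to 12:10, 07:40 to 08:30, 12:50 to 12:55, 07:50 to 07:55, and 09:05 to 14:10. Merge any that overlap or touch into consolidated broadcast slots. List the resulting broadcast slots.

07:40-08:30, 09:05-14:10

Sort by start: 07:40-08:30, 07:50-07:55, 08:00-08:25, 08:05-08:10, 09:05-14:10, 10:05-12:10, 12:50-12:55.
07:50-07:55 overlaps/touches 07:40-08:30 → extend to 07:40-08:30.
08:00-08:25 overlaps/touches 07:40-08:30 → extend to 07:40-08:30.
08:05-08:10 overlaps/touches 07:40-08:30 → extend to 07:40-08:30.
09:05-14:10 is disjoint → start new block.
10:05-12:10 overlaps/touches 09:05-14:10 → extend to 09:05-14:10.
12:50-12:55 overlaps/touches 09:05-14:10 → extend to 09:05-14:10.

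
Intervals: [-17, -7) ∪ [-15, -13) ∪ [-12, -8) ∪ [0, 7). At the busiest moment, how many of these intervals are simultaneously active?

2

At -15, 2 of the intervals are simultaneously active.
No point has more.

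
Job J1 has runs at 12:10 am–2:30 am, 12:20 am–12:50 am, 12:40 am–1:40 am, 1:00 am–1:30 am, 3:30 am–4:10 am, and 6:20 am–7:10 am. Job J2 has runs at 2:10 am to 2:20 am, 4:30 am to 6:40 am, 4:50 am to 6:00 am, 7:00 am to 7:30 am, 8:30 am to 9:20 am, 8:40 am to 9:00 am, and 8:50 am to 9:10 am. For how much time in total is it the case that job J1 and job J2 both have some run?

First set merges to 12:10 am-2:30 am, 3:30 am-4:10 am, 6:20 am-7:10 am.
Second set merges to 2:10 am-2:20 am, 4:30 am-6:40 am, 7:00 am-7:30 am, 8:30 am-9:20 am.
A ∩ B = 2:10 am-2:20 am, 6:20 am-6:40 am, 7:00 am-7:10 am.
Total: 10 min + 20 min + 10 min = 40 min.

40 min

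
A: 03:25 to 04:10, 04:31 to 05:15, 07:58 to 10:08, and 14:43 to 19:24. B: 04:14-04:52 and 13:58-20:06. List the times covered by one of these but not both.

Only in the first: 03:25–04:10, 04:52–05:15, 07:58–10:08.
Only in the second: 04:14–04:31, 13:58–14:43, 19:24–20:06.
Together these are the periods covered by exactly one.

03:25–04:10, 04:14–04:31, 04:52–05:15, 07:58–10:08, 13:58–14:43, 19:24–20:06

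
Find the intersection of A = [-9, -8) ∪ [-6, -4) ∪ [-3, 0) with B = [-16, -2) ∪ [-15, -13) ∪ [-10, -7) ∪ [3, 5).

Merge the second list: [-16, -2), [3, 5).
[-9, -8) overlaps B on [-9, -8).
[-6, -4) overlaps B on [-6, -4).
[-3, 0) overlaps B on [-3, -2).

[-9, -8) ∪ [-6, -4) ∪ [-3, -2)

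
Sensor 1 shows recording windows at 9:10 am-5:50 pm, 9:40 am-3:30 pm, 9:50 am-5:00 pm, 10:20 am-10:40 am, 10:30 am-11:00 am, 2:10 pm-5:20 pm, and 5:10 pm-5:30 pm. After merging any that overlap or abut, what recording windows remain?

9:40 am-3:30 pm overlaps/touches 9:10 am-5:50 pm → extend to 9:10 am-5:50 pm.
9:50 am-5:00 pm overlaps/touches 9:10 am-5:50 pm → extend to 9:10 am-5:50 pm.
10:20 am-10:40 am overlaps/touches 9:10 am-5:50 pm → extend to 9:10 am-5:50 pm.
10:30 am-11:00 am overlaps/touches 9:10 am-5:50 pm → extend to 9:10 am-5:50 pm.
2:10 pm-5:20 pm overlaps/touches 9:10 am-5:50 pm → extend to 9:10 am-5:50 pm.
5:10 pm-5:30 pm overlaps/touches 9:10 am-5:50 pm → extend to 9:10 am-5:50 pm.

9:10 am-5:50 pm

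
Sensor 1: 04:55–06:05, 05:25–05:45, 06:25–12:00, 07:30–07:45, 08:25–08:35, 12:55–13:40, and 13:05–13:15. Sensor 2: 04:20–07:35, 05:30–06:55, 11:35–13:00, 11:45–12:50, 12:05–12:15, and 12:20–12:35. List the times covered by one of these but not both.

Merge the first list: 04:55-06:05, 06:25-12:00, 12:55-13:40.
Merge the second list: 04:20-07:35, 11:35-13:00.
A \ B = 07:35-11:35, 13:00-13:40.
B \ A = 04:20-04:55, 06:05-06:25, 12:00-12:55.
Union of the two gives the symmetric difference.

04:20-04:55, 06:05-06:25, 07:35-11:35, 12:00-12:55, 13:00-13:40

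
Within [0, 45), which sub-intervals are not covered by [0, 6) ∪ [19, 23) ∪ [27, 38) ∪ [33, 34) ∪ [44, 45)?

After merging, the occupied span is [0, 6), [19, 23), [27, 38), [44, 45).
Gaps within [0, 45): [6, 19), [23, 27), [38, 44).

[6, 19) ∪ [23, 27) ∪ [38, 44)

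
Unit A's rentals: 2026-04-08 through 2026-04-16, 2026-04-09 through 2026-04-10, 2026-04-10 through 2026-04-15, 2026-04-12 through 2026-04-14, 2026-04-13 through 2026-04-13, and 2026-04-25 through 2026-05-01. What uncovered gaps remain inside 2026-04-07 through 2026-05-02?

2026-04-07 through 2026-04-07, 2026-04-17 through 2026-04-24, 2026-05-02 through 2026-05-02

The merged coverage is 2026-04-08 through 2026-04-16, 2026-04-25 through 2026-05-01.
Uncovered inside 2026-04-07 through 2026-05-02: 2026-04-07 through 2026-04-07, 2026-04-17 through 2026-04-24, 2026-05-02 through 2026-05-02.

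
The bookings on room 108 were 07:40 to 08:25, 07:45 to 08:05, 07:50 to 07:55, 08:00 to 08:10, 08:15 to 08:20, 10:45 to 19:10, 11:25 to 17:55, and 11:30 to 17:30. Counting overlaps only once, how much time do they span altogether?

Merged: 07:40–08:25, 10:45–19:10.
Lengths: 45 min + 8 h 25 min = 9 h 10 min.

9 h 10 min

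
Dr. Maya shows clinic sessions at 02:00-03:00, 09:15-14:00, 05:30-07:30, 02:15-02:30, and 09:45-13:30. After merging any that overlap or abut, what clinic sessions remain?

02:00–03:00, 05:30–07:30, 09:15–14:00

Sort by start: 02:00–03:00, 02:15–02:30, 05:30–07:30, 09:15–14:00, 09:45–13:30.
02:15–02:30 overlaps/touches 02:00–03:00 → extend to 02:00–03:00.
05:30–07:30 is disjoint → start new block.
09:15–14:00 is disjoint → start new block.
09:45–13:30 overlaps/touches 09:15–14:00 → extend to 09:15–14:00.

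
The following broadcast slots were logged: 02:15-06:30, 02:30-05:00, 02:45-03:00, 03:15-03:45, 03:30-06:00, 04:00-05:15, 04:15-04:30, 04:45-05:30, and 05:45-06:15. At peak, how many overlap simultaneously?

5

Walk the sorted start/end points keeping a running depth.
The depth first hits 5 at 04:15.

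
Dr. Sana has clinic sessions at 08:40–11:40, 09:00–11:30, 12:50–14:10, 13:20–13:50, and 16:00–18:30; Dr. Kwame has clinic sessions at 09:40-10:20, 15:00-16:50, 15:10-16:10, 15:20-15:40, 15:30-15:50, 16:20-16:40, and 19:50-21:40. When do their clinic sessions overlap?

09:40-10:20, 16:00-16:50

Merge the first list: 08:40-11:40, 12:50-14:10, 16:00-18:30.
Merge the second list: 09:40-10:20, 15:00-16:50, 19:50-21:40.
08:40-11:40 overlaps B on 09:40-10:20.
12:50-14:10 falls entirely outside B.
16:00-18:30 overlaps B on 16:00-16:50.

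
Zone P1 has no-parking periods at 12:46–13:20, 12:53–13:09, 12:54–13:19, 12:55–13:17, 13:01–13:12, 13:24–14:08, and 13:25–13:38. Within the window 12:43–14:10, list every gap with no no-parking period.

Covered (merged): 12:46-13:20, 13:24-14:08.
Complement within 12:43-14:10: 12:43-12:46, 13:20-13:24, 14:08-14:10.

12:43-12:46, 13:20-13:24, 14:08-14:10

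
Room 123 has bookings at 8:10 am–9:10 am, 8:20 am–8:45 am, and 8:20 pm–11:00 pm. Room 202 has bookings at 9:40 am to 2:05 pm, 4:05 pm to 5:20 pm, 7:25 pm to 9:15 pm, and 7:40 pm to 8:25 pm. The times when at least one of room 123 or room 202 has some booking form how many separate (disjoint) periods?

4

A, merged: 8:10 am–9:10 am, 8:20 pm–11:00 pm.
B, merged: 9:40 am–2:05 pm, 4:05 pm–5:20 pm, 7:25 pm–9:15 pm.
A ∪ B = 8:10 am–9:10 am, 9:40 am–2:05 pm, 4:05 pm–5:20 pm, 7:25 pm–11:00 pm.
That is 4 disjoint pieces.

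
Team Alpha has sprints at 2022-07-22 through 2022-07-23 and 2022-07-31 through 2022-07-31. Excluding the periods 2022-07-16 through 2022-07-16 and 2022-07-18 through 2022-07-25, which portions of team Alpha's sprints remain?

2022-07-31 through 2022-07-31

2022-07-22 through 2022-07-23: fully covered by B → removed.
2022-07-31 through 2022-07-31: no B overlap → unchanged.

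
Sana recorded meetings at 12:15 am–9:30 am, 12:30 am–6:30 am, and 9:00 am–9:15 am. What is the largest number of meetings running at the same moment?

Sweep endpoints in order; track running count of active intervals.
Peak of 2 reached at 12:30 am.

2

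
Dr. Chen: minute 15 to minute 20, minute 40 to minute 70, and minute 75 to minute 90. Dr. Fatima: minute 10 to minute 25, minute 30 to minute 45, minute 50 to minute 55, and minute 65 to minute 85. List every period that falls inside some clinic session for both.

minute 15 to minute 20, minute 40 to minute 45, minute 50 to minute 55, minute 65 to minute 70, minute 75 to minute 85

minute 15 to minute 20 ∩ B → minute 15 to minute 20.
minute 40 to minute 70 ∩ B → minute 40 to minute 45, minute 50 to minute 55, minute 65 to minute 70.
minute 75 to minute 90 ∩ B → minute 75 to minute 85.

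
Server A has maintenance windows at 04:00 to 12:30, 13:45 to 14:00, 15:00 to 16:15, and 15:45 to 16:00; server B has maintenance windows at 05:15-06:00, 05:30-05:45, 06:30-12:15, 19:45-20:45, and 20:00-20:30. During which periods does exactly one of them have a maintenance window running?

04:00–05:15, 06:00–06:30, 12:15–12:30, 13:45–14:00, 15:00–16:15, 19:45–20:45

First set merges to 04:00–12:30, 13:45–14:00, 15:00–16:15.
Second set merges to 05:15–06:00, 06:30–12:15, 19:45–20:45.
Only in the first: 04:00–05:15, 06:00–06:30, 12:15–12:30, 13:45–14:00, 15:00–16:15.
Only in the second: 19:45–20:45.
Together these are the periods covered by exactly one.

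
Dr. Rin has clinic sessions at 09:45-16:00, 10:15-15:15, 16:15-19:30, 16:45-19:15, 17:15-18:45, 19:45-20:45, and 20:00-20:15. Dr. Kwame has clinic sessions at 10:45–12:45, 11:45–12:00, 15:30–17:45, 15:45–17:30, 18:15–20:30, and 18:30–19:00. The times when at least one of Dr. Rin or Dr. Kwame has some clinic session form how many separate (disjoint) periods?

Merge the first list: 09:45–16:00, 16:15–19:30, 19:45–20:45.
Merge the second list: 10:45–12:45, 15:30–17:45, 18:15–20:30.
A ∪ B = 09:45–20:45.
That is 1 disjoint piece.

1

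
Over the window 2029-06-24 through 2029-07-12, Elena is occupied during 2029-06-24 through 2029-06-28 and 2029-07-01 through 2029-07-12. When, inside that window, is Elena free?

After merging, the occupied span is 2029-06-24 through 2029-06-28, 2029-07-01 through 2029-07-12.
Complement within 2029-06-24 through 2029-07-12: 2029-06-29 through 2029-06-30.

2029-06-29 through 2029-06-30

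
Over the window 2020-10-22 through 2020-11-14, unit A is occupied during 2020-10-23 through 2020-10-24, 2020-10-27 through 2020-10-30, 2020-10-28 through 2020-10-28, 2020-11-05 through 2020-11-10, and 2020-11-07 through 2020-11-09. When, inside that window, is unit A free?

Covered (merged): 2020-10-23 through 2020-10-24, 2020-10-27 through 2020-10-30, 2020-11-05 through 2020-11-10.
Complement within 2020-10-22 through 2020-11-14: 2020-10-22 through 2020-10-22, 2020-10-25 through 2020-10-26, 2020-10-31 through 2020-11-04, 2020-11-11 through 2020-11-14.

2020-10-22 through 2020-10-22, 2020-10-25 through 2020-10-26, 2020-10-31 through 2020-11-04, 2020-11-11 through 2020-11-14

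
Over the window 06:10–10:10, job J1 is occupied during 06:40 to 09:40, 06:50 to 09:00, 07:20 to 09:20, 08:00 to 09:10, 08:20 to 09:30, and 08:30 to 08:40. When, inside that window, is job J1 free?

06:10–06:40, 09:40–10:10

Covered (merged): 06:40–09:40.
Uncovered inside 06:10–10:10: 06:10–06:40, 09:40–10:10.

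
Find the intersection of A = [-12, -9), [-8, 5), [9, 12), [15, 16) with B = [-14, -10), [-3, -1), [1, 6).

[-12, -9) overlaps B on [-12, -10).
[-8, 5) overlaps B on [-3, -1), [1, 5).
[9, 12) falls entirely outside B.
[15, 16) falls entirely outside B.

[-12, -10) ∪ [-3, -1) ∪ [1, 5)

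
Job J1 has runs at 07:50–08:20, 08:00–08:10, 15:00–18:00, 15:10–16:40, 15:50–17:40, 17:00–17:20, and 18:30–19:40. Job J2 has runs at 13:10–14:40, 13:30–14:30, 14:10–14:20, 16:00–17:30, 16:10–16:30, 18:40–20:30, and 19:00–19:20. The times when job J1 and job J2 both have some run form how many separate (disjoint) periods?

2

First set merges to 07:50-08:20, 15:00-18:00, 18:30-19:40.
Second set merges to 13:10-14:40, 16:00-17:30, 18:40-20:30.
A ∩ B = 16:00-17:30, 18:40-19:40.
That is 2 disjoint pieces.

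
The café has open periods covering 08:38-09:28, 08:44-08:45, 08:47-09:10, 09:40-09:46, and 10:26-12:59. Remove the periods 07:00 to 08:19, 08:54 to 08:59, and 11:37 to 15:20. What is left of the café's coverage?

08:38–08:54, 08:59–09:28, 09:40–09:46, 10:26–11:37

Merge the first list: 08:38–09:28, 09:40–09:46, 10:26–12:59.
08:38–09:28 with B removed leaves 08:38–08:54, 08:59–09:28.
09:40–09:46 is untouched.
10:26–12:59 with B removed leaves 10:26–11:37.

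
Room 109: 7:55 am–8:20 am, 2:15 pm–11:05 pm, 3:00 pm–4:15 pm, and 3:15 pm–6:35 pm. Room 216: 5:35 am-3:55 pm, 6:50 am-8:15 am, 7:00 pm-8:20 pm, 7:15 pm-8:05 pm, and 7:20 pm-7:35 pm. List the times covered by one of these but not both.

5:35 am–7:55 am, 8:20 am–2:15 pm, 3:55 pm–7:00 pm, 8:20 pm–11:05 pm

A, merged: 7:55 am–8:20 am, 2:15 pm–11:05 pm.
B, merged: 5:35 am–3:55 pm, 7:00 pm–8:20 pm.
A but not B: 3:55 pm–7:00 pm, 8:20 pm–11:05 pm.
B but not A: 5:35 am–7:55 am, 8:20 am–2:15 pm.
Combining gives A △ B.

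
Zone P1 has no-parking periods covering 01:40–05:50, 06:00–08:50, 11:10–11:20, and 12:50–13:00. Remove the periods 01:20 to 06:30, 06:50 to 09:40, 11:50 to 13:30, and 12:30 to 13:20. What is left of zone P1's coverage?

06:30–06:50, 11:10–11:20

Second set merges to 01:20–06:30, 06:50–09:40, 11:50–13:30.
01:40–05:50: fully covered by B → removed.
06:00–08:50 minus B → 06:30–06:50.
11:10–11:20: no B overlap → unchanged.
12:50–13:00: fully covered by B → removed.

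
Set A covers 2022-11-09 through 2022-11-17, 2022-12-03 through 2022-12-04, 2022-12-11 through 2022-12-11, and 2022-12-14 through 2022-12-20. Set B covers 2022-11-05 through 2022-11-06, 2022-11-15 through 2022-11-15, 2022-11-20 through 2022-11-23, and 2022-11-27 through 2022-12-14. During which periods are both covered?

2022-11-09 through 2022-11-17 ∩ B → 2022-11-15 through 2022-11-15.
2022-12-03 through 2022-12-04 ∩ B → 2022-12-03 through 2022-12-04.
2022-12-11 through 2022-12-11 ∩ B → 2022-12-11 through 2022-12-11.
2022-12-14 through 2022-12-20 ∩ B → 2022-12-14 through 2022-12-14.

2022-11-15 through 2022-11-15, 2022-12-03 through 2022-12-04, 2022-12-11 through 2022-12-11, 2022-12-14 through 2022-12-14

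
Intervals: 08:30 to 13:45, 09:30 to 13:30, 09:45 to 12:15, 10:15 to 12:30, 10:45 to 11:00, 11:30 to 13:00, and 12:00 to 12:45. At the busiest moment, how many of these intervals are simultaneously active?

At 12:00, 6 of the intervals are simultaneously active.
No point has more.

6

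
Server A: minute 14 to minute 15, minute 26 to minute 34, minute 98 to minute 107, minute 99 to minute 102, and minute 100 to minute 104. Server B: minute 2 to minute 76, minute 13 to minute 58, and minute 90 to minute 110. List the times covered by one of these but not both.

minute 2 to minute 14, minute 15 to minute 26, minute 34 to minute 76, minute 90 to minute 98, minute 107 to minute 110

Merge the first list: minute 14 to minute 15, minute 26 to minute 34, minute 98 to minute 107.
Merge the second list: minute 2 to minute 76, minute 90 to minute 110.
Only in the first: none.
Only in the second: minute 2 to minute 14, minute 15 to minute 26, minute 34 to minute 76, minute 90 to minute 98, minute 107 to minute 110.
Together these are the periods covered by exactly one.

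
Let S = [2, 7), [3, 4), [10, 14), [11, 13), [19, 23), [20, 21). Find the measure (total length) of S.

Merged: [2, 7), [10, 14), [19, 23).
Lengths: 5 + 4 + 4 = 13.

13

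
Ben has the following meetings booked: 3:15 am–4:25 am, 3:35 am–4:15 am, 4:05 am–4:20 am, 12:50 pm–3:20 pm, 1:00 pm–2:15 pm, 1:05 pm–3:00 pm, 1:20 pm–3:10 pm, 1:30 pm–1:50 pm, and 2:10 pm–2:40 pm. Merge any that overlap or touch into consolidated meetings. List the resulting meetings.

3:15 am–4:25 am, 12:50 pm–3:20 pm

3:35 am–4:15 am overlaps/touches 3:15 am–4:25 am → extend to 3:15 am–4:25 am.
4:05 am–4:20 am overlaps/touches 3:15 am–4:25 am → extend to 3:15 am–4:25 am.
12:50 pm–3:20 pm is disjoint → start new block.
1:00 pm–2:15 pm overlaps/touches 12:50 pm–3:20 pm → extend to 12:50 pm–3:20 pm.
1:05 pm–3:00 pm overlaps/touches 12:50 pm–3:20 pm → extend to 12:50 pm–3:20 pm.
1:20 pm–3:10 pm overlaps/touches 12:50 pm–3:20 pm → extend to 12:50 pm–3:20 pm.
1:30 pm–1:50 pm overlaps/touches 12:50 pm–3:20 pm → extend to 12:50 pm–3:20 pm.
2:10 pm–2:40 pm overlaps/touches 12:50 pm–3:20 pm → extend to 12:50 pm–3:20 pm.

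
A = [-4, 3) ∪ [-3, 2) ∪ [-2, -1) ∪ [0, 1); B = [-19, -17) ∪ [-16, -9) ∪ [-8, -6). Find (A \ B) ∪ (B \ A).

A, merged: [-4, 3).
A but not B: [-4, 3).
B but not A: [-19, -17), [-16, -9), [-8, -6).
Combining gives A △ B.

[-19, -17) ∪ [-16, -9) ∪ [-8, -6) ∪ [-4, 3)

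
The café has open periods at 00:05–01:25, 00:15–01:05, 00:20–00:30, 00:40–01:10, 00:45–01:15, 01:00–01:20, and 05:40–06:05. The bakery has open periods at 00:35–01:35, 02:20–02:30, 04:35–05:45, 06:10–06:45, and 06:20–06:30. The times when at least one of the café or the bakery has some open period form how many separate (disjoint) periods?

A, merged: 00:05–01:25, 05:40–06:05.
B, merged: 00:35–01:35, 02:20–02:30, 04:35–05:45, 06:10–06:45.
A ∪ B = 00:05–01:35, 02:20–02:30, 04:35–06:05, 06:10–06:45.
That is 4 disjoint pieces.

4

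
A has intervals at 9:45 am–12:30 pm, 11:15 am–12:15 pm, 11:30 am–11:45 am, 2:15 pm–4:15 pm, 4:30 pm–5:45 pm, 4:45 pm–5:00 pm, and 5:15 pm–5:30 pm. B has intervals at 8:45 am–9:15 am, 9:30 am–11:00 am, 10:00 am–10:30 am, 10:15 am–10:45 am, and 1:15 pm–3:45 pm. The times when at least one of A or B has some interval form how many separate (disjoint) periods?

A, merged: 9:45 am–12:30 pm, 2:15 pm–4:15 pm, 4:30 pm–5:45 pm.
B, merged: 8:45 am–9:15 am, 9:30 am–11:00 am, 1:15 pm–3:45 pm.
A ∪ B = 8:45 am–9:15 am, 9:30 am–12:30 pm, 1:15 pm–4:15 pm, 4:30 pm–5:45 pm.
That is 4 disjoint pieces.

4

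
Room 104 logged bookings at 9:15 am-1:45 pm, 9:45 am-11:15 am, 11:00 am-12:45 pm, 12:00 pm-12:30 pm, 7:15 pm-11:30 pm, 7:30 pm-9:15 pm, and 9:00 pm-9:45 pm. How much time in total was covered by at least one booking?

Merged: 9:15 am–1:45 pm, 7:15 pm–11:30 pm.
Lengths: 4 h 30 min + 4 h 15 min = 8 h 45 min.

8 h 45 min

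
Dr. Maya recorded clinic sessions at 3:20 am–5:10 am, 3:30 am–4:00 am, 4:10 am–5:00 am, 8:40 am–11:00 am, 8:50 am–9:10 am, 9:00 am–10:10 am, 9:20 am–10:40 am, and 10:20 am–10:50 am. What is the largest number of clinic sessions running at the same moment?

At 9:00 am, 3 of the intervals are simultaneously active.
No point has more.

3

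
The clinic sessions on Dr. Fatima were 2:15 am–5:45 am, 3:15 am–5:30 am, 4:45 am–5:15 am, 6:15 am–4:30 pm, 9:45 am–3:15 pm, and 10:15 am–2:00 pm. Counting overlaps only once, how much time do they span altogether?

13 h 45 min

Merged: 2:15 am–5:45 am, 6:15 am–4:30 pm.
Lengths: 3 h 30 min + 10 h 15 min = 13 h 45 min.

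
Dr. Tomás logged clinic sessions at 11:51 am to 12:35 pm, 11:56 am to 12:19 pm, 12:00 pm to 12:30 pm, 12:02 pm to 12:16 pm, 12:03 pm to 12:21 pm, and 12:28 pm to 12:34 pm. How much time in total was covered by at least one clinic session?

Merged: 11:51 am–12:35 pm.
Length: 44 min.

44 min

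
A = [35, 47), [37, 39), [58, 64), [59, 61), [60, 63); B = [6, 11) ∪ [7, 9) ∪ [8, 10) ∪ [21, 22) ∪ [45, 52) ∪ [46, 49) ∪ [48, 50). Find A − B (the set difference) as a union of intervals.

Merge the first list: [35, 47), [58, 64).
Merge the second list: [6, 11), [21, 22), [45, 52).
[35, 47) minus B → [35, 45).
[58, 64): no B overlap → unchanged.

[35, 45) ∪ [58, 64)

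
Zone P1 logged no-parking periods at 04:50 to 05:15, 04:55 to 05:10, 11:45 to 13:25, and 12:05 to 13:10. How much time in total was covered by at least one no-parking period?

2 h 5 min

Merged: 04:50-05:15, 11:45-13:25.
Lengths: 25 min + 1 h 40 min = 2 h 5 min.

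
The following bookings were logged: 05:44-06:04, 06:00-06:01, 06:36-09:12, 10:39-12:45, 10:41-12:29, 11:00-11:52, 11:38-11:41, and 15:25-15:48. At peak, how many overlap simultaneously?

4

At 11:38, 4 of the intervals are simultaneously active.
No point has more.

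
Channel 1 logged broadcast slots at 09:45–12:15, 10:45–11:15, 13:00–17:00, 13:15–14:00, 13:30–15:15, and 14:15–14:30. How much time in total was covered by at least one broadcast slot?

6 h 30 min

Merged: 09:45-12:15, 13:00-17:00.
Lengths: 2 h 30 min + 4 h = 6 h 30 min.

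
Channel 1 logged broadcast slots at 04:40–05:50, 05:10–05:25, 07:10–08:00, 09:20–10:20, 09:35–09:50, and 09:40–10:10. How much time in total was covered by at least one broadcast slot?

Merged: 04:40-05:50, 07:10-08:00, 09:20-10:20.
Lengths: 1 h 10 min + 50 min + 1 h = 3 h.

3 h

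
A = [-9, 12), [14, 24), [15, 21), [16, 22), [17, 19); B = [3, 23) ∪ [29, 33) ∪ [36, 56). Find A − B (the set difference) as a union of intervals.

[-9, 3) ∪ [23, 24)

A, merged: [-9, 12), [14, 24).
[-9, 12) with B removed leaves [-9, 3).
[14, 24) with B removed leaves [23, 24).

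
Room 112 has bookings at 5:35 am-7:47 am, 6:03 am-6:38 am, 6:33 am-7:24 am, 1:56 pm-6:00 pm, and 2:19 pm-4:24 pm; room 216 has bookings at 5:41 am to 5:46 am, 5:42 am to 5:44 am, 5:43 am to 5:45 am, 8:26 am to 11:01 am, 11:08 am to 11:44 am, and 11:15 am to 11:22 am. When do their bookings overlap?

5:41 am–5:46 am

A, merged: 5:35 am–7:47 am, 1:56 pm–6:00 pm.
B, merged: 5:41 am–5:46 am, 8:26 am–11:01 am, 11:08 am–11:44 am.
5:35 am–7:47 am meets the second set on 5:41 am–5:46 am.
1:56 pm–6:00 pm: no overlap with the second set.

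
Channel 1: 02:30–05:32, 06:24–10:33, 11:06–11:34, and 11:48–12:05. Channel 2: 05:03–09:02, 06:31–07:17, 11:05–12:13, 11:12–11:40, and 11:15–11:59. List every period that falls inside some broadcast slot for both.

Merge the second list: 05:03–09:02, 11:05–12:13.
02:30–05:32 overlaps B on 05:03–05:32.
06:24–10:33 overlaps B on 06:24–09:02.
11:06–11:34 overlaps B on 11:06–11:34.
11:48–12:05 overlaps B on 11:48–12:05.

05:03–05:32, 06:24–09:02, 11:06–11:34, 11:48–12:05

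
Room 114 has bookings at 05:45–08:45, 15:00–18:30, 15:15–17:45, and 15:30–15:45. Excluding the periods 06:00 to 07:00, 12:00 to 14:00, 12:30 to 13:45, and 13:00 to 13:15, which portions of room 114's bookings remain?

05:45–06:00, 07:00–08:45, 15:00–18:30

A, merged: 05:45–08:45, 15:00–18:30.
B, merged: 06:00–07:00, 12:00–14:00.
05:45–08:45 minus B → 05:45–06:00, 07:00–08:45.
15:00–18:30: no B overlap → unchanged.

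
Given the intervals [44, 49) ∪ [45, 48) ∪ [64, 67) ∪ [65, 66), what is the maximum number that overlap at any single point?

Sweep endpoints in order; track running count of active intervals.
Peak of 2 reached at 45.

2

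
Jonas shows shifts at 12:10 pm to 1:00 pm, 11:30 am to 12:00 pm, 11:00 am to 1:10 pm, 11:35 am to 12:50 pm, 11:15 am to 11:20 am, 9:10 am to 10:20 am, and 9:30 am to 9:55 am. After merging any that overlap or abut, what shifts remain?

Sort by start: 9:10 am-10:20 am, 9:30 am-9:55 am, 11:00 am-1:10 pm, 11:15 am-11:20 am, 11:30 am-12:00 pm, 11:35 am-12:50 pm, 12:10 pm-1:00 pm.
9:30 am-9:55 am overlaps/touches 9:10 am-10:20 am → extend to 9:10 am-10:20 am.
11:00 am-1:10 pm is disjoint → start new block.
11:15 am-11:20 am overlaps/touches 11:00 am-1:10 pm → extend to 11:00 am-1:10 pm.
11:30 am-12:00 pm overlaps/touches 11:00 am-1:10 pm → extend to 11:00 am-1:10 pm.
11:35 am-12:50 pm overlaps/touches 11:00 am-1:10 pm → extend to 11:00 am-1:10 pm.
12:10 pm-1:00 pm overlaps/touches 11:00 am-1:10 pm → extend to 11:00 am-1:10 pm.

9:10 am-10:20 am, 11:00 am-1:10 pm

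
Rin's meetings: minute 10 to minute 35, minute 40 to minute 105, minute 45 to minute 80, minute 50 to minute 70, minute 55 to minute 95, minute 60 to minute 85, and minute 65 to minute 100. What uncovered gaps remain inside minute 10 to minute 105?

Covered (merged): minute 10 to minute 35, minute 40 to minute 105.
Uncovered inside minute 10 to minute 105: minute 35 to minute 40.

minute 35 to minute 40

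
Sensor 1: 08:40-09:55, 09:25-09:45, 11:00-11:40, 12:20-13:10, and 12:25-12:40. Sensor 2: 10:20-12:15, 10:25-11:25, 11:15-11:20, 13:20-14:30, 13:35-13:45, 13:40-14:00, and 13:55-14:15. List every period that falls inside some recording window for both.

First set merges to 08:40–09:55, 11:00–11:40, 12:20–13:10.
Second set merges to 10:20–12:15, 13:20–14:30.
08:40–09:55: no overlap with the second set.
11:00–11:40 meets the second set on 11:00–11:40.
12:20–13:10: no overlap with the second set.

11:00–11:40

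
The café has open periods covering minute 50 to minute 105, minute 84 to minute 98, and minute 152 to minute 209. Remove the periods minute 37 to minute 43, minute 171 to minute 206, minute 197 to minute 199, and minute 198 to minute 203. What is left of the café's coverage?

A, merged: minute 50 to minute 105, minute 152 to minute 209.
B, merged: minute 37 to minute 43, minute 171 to minute 206.
minute 50 to minute 105: nothing removed.
minute 152 to minute 209 \ B = minute 152 to minute 171, minute 206 to minute 209.

minute 50 to minute 105, minute 152 to minute 171, minute 206 to minute 209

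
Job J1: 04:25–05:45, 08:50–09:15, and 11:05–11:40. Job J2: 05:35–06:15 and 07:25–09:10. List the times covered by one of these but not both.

A but not B: 04:25–05:35, 09:10–09:15, 11:05–11:40.
B but not A: 05:45–06:15, 07:25–08:50.
Combining gives A △ B.

04:25–05:35, 05:45–06:15, 07:25–08:50, 09:10–09:15, 11:05–11:40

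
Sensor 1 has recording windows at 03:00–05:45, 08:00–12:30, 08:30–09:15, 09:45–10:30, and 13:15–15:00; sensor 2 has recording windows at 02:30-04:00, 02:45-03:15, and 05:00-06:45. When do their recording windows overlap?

03:00–04:00, 05:00–05:45

A, merged: 03:00–05:45, 08:00–12:30, 13:15–15:00.
B, merged: 02:30–04:00, 05:00–06:45.
03:00–05:45 overlaps B on 03:00–04:00, 05:00–05:45.
08:00–12:30 falls entirely outside B.
13:15–15:00 falls entirely outside B.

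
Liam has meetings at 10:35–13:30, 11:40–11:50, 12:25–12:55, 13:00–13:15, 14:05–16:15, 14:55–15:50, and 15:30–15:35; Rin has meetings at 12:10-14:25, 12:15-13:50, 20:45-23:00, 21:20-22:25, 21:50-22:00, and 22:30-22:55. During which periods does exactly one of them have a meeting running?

10:35–12:10, 13:30–14:05, 14:25–16:15, 20:45–23:00

Merge the first list: 10:35–13:30, 14:05–16:15.
Merge the second list: 12:10–14:25, 20:45–23:00.
A but not B: 10:35–12:10, 14:25–16:15.
B but not A: 13:30–14:05, 20:45–23:00.
Combining gives A △ B.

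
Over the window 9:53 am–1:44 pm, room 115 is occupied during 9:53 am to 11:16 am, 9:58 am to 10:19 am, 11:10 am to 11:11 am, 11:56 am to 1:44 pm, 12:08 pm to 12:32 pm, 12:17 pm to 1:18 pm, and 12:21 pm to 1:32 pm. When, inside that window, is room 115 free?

The merged coverage is 9:53 am–11:16 am, 11:56 am–1:44 pm.
Uncovered inside 9:53 am–1:44 pm: 11:16 am–11:56 am.

11:16 am–11:56 am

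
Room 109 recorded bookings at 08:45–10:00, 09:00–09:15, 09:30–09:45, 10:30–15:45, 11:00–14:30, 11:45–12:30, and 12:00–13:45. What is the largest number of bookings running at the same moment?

Walk the sorted start/end points keeping a running depth.
The depth first hits 4 at 12:00.

4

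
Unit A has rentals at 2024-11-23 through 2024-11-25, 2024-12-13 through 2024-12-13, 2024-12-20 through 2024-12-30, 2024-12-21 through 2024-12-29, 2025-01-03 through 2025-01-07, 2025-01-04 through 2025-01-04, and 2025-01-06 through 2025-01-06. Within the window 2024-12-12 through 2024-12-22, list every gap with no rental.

Covered (merged): 2024-11-23 through 2024-11-25, 2024-12-13 through 2024-12-13, 2024-12-20 through 2024-12-30, 2025-01-03 through 2025-01-07.
Uncovered inside 2024-12-12 through 2024-12-22: 2024-12-12 through 2024-12-12, 2024-12-14 through 2024-12-19.

2024-12-12 through 2024-12-12, 2024-12-14 through 2024-12-19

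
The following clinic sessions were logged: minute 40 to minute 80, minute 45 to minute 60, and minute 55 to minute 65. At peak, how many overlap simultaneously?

3

Sweep endpoints in order; track running count of active intervals.
Peak of 3 reached at minute 55.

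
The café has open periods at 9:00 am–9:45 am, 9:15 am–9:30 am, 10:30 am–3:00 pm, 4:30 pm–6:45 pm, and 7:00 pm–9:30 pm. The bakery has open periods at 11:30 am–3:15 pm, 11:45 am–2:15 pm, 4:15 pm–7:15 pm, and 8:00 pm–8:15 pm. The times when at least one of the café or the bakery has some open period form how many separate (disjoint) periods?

3

Merge the first list: 9:00 am-9:45 am, 10:30 am-3:00 pm, 4:30 pm-6:45 pm, 7:00 pm-9:30 pm.
Merge the second list: 11:30 am-3:15 pm, 4:15 pm-7:15 pm, 8:00 pm-8:15 pm.
A ∪ B = 9:00 am-9:45 am, 10:30 am-3:15 pm, 4:15 pm-9:30 pm.
That is 3 disjoint pieces.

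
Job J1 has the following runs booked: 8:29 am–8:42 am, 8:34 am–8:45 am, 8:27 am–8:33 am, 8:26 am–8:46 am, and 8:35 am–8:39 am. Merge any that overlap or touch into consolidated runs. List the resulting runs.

8:26 am-8:46 am

Sort by start: 8:26 am-8:46 am, 8:27 am-8:33 am, 8:29 am-8:42 am, 8:34 am-8:45 am, 8:35 am-8:39 am.
8:27 am-8:33 am overlaps/touches 8:26 am-8:46 am → extend to 8:26 am-8:46 am.
8:29 am-8:42 am overlaps/touches 8:26 am-8:46 am → extend to 8:26 am-8:46 am.
8:34 am-8:45 am overlaps/touches 8:26 am-8:46 am → extend to 8:26 am-8:46 am.
8:35 am-8:39 am overlaps/touches 8:26 am-8:46 am → extend to 8:26 am-8:46 am.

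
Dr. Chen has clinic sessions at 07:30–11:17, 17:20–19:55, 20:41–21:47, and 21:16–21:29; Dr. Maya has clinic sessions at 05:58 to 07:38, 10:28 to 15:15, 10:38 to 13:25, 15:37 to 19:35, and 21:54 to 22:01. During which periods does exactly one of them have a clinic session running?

Merge the first list: 07:30–11:17, 17:20–19:55, 20:41–21:47.
Merge the second list: 05:58–07:38, 10:28–15:15, 15:37–19:35, 21:54–22:01.
A but not B: 07:38–10:28, 19:35–19:55, 20:41–21:47.
B but not A: 05:58–07:30, 11:17–15:15, 15:37–17:20, 21:54–22:01.
Combining gives A △ B.

05:58–07:30, 07:38–10:28, 11:17–15:15, 15:37–17:20, 19:35–19:55, 20:41–21:47, 21:54–22:01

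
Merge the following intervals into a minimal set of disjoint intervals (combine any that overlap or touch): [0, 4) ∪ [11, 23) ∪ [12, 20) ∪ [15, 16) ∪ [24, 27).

[11, 23) is disjoint → start new block.
[12, 20) overlaps/touches [11, 23) → extend to [11, 23).
[15, 16) overlaps/touches [11, 23) → extend to [11, 23).
[24, 27) is disjoint → start new block.

[0, 4) ∪ [11, 23) ∪ [24, 27)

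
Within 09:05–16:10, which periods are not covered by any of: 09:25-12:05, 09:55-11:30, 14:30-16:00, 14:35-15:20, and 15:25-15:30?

09:05–09:25, 12:05–14:30, 16:00–16:10

The merged coverage is 09:25–12:05, 14:30–16:00.
Gaps within 09:05–16:10: 09:05–09:25, 12:05–14:30, 16:00–16:10.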